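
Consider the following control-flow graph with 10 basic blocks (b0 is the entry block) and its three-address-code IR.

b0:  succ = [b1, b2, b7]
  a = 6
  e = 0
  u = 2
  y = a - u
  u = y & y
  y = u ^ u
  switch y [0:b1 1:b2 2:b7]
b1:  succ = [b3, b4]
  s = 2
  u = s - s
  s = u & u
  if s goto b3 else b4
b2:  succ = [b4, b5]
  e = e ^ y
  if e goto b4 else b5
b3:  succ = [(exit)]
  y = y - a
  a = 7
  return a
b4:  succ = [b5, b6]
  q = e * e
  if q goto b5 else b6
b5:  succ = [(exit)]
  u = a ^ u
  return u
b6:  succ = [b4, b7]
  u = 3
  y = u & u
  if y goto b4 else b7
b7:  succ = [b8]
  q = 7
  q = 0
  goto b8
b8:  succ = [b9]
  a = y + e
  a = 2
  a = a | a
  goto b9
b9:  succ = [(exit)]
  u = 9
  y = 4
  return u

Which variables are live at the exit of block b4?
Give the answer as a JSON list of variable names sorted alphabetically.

Answer: ["a", "e", "u"]

Analysis:
Block summaries:
  b0: def={a,e,u,y} ue=∅
  b1: def={s,u} ue=∅
  b2: def={e} ue={e,y}
  b3: def={a,y} ue={a,y}
  b4: def={q} ue={e}
  b5: def={u} ue={a,u}
  b6: def={u,y} ue=∅
  b7: def={q} ue=∅
  b8: def={a} ue={e,y}
  b9: def={u,y} ue=∅

Live sets:
  live b0: ∅→{a,e,u,y}
  live b1: {a,e,y}→{a,e,u,y}
  live b2: {a,e,u,y}→{a,e,u}
  live b3: {a,y}→∅
  live b4: {a,e,u}→{a,e,u}
  live b5: {a,u}→∅
  live b6: {a,e}→{a,e,u,y}
  live b7: {e,y}→{e,y}
  live b8: {e,y}→∅
  live b9: ∅→∅

live-out(b4) = ["a", "e", "u"]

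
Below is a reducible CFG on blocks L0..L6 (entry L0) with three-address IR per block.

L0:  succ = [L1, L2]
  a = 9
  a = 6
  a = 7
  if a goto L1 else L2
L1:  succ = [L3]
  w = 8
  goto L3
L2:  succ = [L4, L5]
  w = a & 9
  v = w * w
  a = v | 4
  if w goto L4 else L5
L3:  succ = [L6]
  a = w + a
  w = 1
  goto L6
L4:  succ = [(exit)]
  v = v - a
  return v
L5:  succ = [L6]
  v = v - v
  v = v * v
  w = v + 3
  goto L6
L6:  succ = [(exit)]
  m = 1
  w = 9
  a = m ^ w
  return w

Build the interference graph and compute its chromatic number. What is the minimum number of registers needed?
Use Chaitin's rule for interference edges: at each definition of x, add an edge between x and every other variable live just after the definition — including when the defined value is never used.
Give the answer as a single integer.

Block summaries:
  L0: {a} / ∅
  L1: {w} / ∅
  L2: {a,v,w} / {a}
  L3: {a,w} / {a,w}
  L4: {v} / {a,v}
  L5: {v,w} / {v}
  L6: {a,m,w} / ∅

Backward fixpoint:
  live L0: ∅→{a}
  live L1: {a}→{a,w}
  live L2: {a}→{a,v}
  live L3: {a,w}→∅
  live L4: {a,v}→∅
  live L5: {v}→∅
  live L6: ∅→∅

Interference:
  a: {v,w}
  m: {w}
  v: {a,w}
  w: {a,m,v}

Colouring:
  clique {a,v,w} ⇒ need ≥ 3
  3-colouring: r0={w}  r1={a,m}  r2={v}
  χ = 3

Answer: 3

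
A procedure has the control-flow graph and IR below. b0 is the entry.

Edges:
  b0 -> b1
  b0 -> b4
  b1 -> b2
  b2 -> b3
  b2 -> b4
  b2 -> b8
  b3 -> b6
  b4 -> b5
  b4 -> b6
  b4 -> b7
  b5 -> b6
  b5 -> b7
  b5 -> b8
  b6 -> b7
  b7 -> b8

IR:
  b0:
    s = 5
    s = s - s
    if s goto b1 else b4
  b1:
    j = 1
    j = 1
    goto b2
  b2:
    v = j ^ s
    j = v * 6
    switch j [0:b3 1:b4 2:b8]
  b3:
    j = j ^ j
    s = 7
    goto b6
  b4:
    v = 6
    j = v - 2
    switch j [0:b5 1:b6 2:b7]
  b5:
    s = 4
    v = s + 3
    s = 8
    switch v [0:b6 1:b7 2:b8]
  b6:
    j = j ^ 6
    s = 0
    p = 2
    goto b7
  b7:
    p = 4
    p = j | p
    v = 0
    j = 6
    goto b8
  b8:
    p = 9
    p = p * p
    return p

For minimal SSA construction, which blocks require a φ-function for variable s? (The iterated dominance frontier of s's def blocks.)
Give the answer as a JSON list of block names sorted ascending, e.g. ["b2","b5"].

Answer: ["b6", "b7", "b8"]

Analysis:
idom tree: b1←b0 b2←b1 b3←b2 b4←b0 b5←b4 b6←b0 b7←b0 b8←b0
Dom∩ at merges:
  b4: preds {b0,b2}: {b0} ∩ {b0,b1,b2} = {b0}; idom=b0
  b6: preds {b3,b4,b5}: {b0,b1,b2,b3} ∩ {b0,b4} ∩ {b0,b4,b5} = {b0}; idom=b0
  b7: preds {b4,b5,b6}: {b0,b4} ∩ {b0,b4,b5} ∩ {b0,b6} = {b0}; idom=b0
  b8: preds {b2,b5,b7}: {b0,b1,b2} ∩ {b0,b4,b5} ∩ {b0,b7} = {b0}; idom=b0

DF derivation:
  b4←b0: walk · to b0
  b4←b2: walk b2→b1 to b0
  b6←b3: walk b3→b2→b1 to b0
  b6←b4: walk b4 to b0
  b6←b5: walk b5→b4 to b0
  b7←b4: walk b4 to b0
  b7←b5: walk b5→b4 to b0
  b7←b6: walk b6 to b0
  b8←b2: walk b2→b1 to b0
  b8←b5: walk b5→b4 to b0
  b8←b7: walk b7 to b0
  b0 → ∅
  b1 → {b4,b6,b8}
  b2 → {b4,b6,b8}
  b3 → {b6}
  b4 → {b6,b7,b8}
  b5 → {b6,b7,b8}
  b6 → {b7}
  b7 → {b8}
  b8 → ∅

φ for s: defs {b0,b3,b5,b6}
  DF⁺ = {b6,b7,b8}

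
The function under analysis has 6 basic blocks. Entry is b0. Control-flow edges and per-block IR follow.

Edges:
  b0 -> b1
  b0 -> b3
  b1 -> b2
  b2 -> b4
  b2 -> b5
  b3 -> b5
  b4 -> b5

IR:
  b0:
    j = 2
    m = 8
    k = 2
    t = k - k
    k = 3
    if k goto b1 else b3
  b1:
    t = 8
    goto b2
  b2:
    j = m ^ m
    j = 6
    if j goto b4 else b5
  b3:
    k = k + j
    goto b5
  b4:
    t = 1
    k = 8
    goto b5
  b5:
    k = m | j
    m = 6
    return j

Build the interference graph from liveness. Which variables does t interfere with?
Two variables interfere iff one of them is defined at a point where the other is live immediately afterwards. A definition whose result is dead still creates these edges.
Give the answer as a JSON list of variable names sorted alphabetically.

Block summaries:
  b0: def={j,k,m,t} ue=∅
  b1: def={t} ue=∅
  b2: def={j} ue={m}
  b3: def={k} ue={j,k}
  b4: def={k,t} ue=∅
  b5: def={k,m} ue={j,m}

Live sets:
  b0: in=∅ out={j,k,m}
  b1: in={m} out={m}
  b2: in={m} out={j,m}
  b3: in={j,k,m} out={j,m}
  b4: in={j,m} out={j,m}
  b5: in={j,m} out=∅

Interference:
  j↔{k,m,t}
  k↔{j,m}
  m↔{j,k,t}
  t↔{j,m}

N(t) = ["j", "m"]

Answer: ["j", "m"]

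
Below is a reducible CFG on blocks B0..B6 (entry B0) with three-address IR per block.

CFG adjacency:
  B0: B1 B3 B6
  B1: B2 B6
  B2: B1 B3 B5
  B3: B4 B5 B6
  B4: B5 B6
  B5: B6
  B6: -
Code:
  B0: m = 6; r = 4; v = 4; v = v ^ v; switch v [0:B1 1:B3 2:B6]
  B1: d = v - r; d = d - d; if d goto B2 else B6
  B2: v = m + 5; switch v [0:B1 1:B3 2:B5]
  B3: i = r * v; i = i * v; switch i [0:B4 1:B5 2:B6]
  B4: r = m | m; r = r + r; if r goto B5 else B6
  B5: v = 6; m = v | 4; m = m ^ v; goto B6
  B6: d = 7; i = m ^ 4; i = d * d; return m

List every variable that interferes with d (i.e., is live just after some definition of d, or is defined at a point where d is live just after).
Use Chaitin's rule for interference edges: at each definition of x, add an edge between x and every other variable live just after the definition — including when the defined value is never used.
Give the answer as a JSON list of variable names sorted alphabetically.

Answer: ["i", "m", "r"]

Working:
Block summaries:
  B0 def {m,r,v} use ∅
  B1 def {d} use {r,v}
  B2 def {v} use {m}
  B3 def {i} use {r,v}
  B4 def {r} use {m}
  B5 def {m,v} use ∅
  B6 def {d,i} use {m}

Backward fixpoint:
  B0 li=∅ lo={m,r,v}
  B1 li={m,r,v} lo={m,r}
  B2 li={m,r} lo={m,r,v}
  B3 li={m,r,v} lo={m}
  B4 li={m} lo={m}
  B5 li=∅ lo={m}
  B6 li={m} lo=∅

Interfere edges:
  d↔{i,m,r}
  i↔{d,m,v}
  m↔{d,i,r,v}
  r↔{d,m,v}
  v↔{i,m,r}

N(d) = ["i", "m", "r"]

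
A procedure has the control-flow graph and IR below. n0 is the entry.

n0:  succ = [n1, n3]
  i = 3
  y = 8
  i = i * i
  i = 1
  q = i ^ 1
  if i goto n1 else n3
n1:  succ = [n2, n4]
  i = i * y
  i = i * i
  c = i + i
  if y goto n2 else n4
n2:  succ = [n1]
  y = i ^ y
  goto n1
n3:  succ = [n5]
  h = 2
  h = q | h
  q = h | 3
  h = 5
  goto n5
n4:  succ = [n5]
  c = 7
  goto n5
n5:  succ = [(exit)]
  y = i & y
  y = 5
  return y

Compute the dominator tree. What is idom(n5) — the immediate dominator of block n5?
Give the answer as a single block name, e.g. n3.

Answer: n0

Analysis:
idom tree: n1←n0 n2←n1 n3←n0 n4←n1 n5←n0
Dom at joins:
  n1: preds {n0,n2}: {n0} ∩ {n0,n1,n2} = {n0}; idom=n0
  n5: preds {n3,n4}: {n0,n3} ∩ {n0,n1,n4} = {n0}; idom=n0

idom(n5) = n0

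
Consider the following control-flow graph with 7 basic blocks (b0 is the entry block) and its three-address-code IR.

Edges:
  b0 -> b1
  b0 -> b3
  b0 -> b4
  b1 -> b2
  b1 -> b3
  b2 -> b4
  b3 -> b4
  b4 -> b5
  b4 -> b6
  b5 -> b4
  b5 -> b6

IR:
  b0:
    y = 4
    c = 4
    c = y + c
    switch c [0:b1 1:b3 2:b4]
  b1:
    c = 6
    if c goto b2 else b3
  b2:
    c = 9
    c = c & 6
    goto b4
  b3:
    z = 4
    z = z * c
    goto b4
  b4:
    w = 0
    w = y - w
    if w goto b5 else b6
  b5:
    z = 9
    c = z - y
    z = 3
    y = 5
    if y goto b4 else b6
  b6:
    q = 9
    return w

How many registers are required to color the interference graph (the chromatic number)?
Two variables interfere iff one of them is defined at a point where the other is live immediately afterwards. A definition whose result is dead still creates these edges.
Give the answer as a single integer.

def/use:
  b0 def {c,y} use ∅
  b1 def {c} use ∅
  b2 def {c} use ∅
  b3 def {z} use {c}
  b4 def {w} use {y}
  b5 def {c,y,z} use {y}
  b6 def {q} use {w}

Live sets:
  b0: in=∅ out={c,y}
  b1: in={y} out={c,y}
  b2: in={y} out={y}
  b3: in={c,y} out={y}
  b4: in={y} out={w,y}
  b5: in={w,y} out={w,y}
  b6: in={w} out=∅

Conflict graph:
  c — {w,y,z}
  q — {w}
  w — {c,q,y,z}
  y — {c,w,z}
  z — {c,w,y}

Chromatic number:
  {c,w,y,z} pairwise interfere (4-clique) ⇒ χ ≥ 4
  assign c→R1 q→R1 w→R0 y→R2 z→R3 — no edge inside a register ⇒ χ ≤ 4
  χ = 4

Answer: 4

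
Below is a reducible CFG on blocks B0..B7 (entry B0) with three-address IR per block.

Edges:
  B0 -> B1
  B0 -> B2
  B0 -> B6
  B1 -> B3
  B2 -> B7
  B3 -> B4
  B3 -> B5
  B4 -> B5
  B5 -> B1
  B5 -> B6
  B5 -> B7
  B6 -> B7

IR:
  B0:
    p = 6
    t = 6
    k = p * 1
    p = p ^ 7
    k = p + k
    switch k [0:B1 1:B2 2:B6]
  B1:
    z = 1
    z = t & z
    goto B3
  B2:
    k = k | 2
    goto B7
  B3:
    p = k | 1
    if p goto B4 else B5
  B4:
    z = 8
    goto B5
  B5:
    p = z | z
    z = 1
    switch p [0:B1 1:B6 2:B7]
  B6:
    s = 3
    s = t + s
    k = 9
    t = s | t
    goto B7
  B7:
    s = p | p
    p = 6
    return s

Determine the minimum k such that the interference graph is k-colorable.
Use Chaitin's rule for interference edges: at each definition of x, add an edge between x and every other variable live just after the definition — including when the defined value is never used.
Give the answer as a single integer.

Block summaries:
  B0: {k,p,t} / ∅
  B1: {z} / {t}
  B2: {k} / {k}
  B3: {p} / {k}
  B4: {z} / ∅
  B5: {p,z} / {z}
  B6: {k,s,t} / {t}
  B7: {p,s} / {p}

Live sets:
  B0: in=∅ out={k,p,t}
  B1: in={k,t} out={k,t,z}
  B2: in={k,p} out={p}
  B3: in={k,t,z} out={k,t,z}
  B4: in={k,t} out={k,t,z}
  B5: in={k,t,z} out={k,p,t}
  B6: in={p,t} out={p}
  B7: in={p} out=∅

Interference:
  k↔{p,s,t,z}
  p↔{k,s,t,z}
  s↔{k,p,t}
  t↔{k,p,s,z}
  z↔{k,p,t}

Colouring:
  {k,p,s,t} pairwise interfere (4-clique) ⇒ χ ≥ 4
  4-colouring: r0={k}  r1={p}  r2={t}  r3={s,z}
  χ = 4

Answer: 4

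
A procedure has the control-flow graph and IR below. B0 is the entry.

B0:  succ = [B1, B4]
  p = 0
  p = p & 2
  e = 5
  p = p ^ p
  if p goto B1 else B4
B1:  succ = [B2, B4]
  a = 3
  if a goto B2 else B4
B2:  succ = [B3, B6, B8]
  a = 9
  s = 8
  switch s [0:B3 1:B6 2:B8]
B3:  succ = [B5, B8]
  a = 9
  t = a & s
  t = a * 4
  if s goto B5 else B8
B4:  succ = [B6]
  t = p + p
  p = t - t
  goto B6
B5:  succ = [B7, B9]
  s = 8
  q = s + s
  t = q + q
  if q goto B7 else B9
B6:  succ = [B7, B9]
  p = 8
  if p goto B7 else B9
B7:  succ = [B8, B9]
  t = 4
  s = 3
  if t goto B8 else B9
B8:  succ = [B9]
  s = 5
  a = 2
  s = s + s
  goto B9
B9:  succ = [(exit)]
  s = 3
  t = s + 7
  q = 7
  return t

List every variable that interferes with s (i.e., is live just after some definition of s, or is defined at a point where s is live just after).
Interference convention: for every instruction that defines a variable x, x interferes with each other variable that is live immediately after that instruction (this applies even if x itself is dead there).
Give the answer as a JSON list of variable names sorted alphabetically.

Answer: ["a", "t"]

Derivation:
def/use:
  B0 def {e,p} use ∅
  B1 def {a} use ∅
  B2 def {a,s} use ∅
  B3 def {a,t} use {s}
  B4 def {p,t} use {p}
  B5 def {q,s,t} use ∅
  B6 def {p} use ∅
  B7 def {s,t} use ∅
  B8 def {a,s} use ∅
  B9 def {q,s,t} use ∅

Liveness:
  live B0: ∅→{p}
  live B1: {p}→{p}
  live B2: ∅→{s}
  live B3: {s}→∅
  live B4: {p}→∅
  live B5: ∅→∅
  live B6: ∅→∅
  live B7: ∅→∅
  live B8: ∅→∅
  live B9: ∅→∅

Interference:
  a — {p,s,t}
  e — {p}
  p — {a,e}
  q — {t}
  s — {a,t}
  t — {a,q,s}

N(s) = ["a", "t"]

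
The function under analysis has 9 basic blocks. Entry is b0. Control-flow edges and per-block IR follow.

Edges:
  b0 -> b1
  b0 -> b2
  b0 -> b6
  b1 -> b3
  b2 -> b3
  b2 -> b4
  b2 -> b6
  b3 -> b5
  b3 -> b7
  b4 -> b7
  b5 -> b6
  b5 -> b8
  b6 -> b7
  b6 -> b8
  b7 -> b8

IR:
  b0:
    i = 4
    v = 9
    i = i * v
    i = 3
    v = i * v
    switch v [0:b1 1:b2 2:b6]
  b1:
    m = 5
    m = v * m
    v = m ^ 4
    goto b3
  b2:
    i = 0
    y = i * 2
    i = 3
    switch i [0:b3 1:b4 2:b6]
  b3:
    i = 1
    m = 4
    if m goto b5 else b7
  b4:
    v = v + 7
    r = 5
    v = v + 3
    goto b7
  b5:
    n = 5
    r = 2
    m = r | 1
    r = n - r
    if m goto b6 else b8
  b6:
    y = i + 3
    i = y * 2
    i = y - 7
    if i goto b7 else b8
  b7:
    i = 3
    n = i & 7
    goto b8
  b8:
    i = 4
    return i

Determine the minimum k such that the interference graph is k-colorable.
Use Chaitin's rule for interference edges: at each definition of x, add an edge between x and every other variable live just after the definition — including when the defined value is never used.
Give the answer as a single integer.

Block summaries:
  b0: {i,v} / ∅
  b1: {m,v} / {v}
  b2: {i,y} / ∅
  b3: {i,m} / ∅
  b4: {r,v} / {v}
  b5: {m,n,r} / ∅
  b6: {i,y} / {i}
  b7: {i,n} / ∅
  b8: {i} / ∅

Live sets:
  b0: in=∅ out={i,v}
  b1: in={v} out=∅
  b2: in={v} out={i,v}
  b3: in=∅ out={i}
  b4: in={v} out=∅
  b5: in={i} out={i}
  b6: in={i} out=∅
  b7: in=∅ out=∅
  b8: in=∅ out=∅

Interfere edges:
  i — {m,n,r,v,y}
  m — {i,n,r,v}
  n — {i,m,r}
  r — {i,m,n,v}
  v — {i,m,r,y}
  y — {i,v}

Colouring:
  clique {i,m,n,r} ⇒ need ≥ 4
  4-colouring: c0={i}  c1={m,y}  c2={r}  c3={n,v}
  χ = 4

Answer: 4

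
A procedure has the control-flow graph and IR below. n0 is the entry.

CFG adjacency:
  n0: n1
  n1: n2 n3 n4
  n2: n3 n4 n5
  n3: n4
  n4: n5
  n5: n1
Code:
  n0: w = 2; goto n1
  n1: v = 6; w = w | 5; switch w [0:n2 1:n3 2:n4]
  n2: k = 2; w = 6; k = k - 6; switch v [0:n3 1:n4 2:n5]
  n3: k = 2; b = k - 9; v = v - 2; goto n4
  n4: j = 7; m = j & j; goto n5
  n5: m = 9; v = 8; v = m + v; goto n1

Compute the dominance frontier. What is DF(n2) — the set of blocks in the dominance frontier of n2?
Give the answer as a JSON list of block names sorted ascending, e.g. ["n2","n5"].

Answer: ["n3", "n4", "n5"]

Working:
idom tree: n1←n0 n2←n1 n3←n1 n4←n1 n5←n1
Dom at joins:
  n1: preds {n0,n5}: {n0} ∩ {n0,n1,n5} = {n0}; idom=n0
  n3: preds {n1,n2}: {n0,n1} ∩ {n0,n1,n2} = {n0,n1}; idom=n1
  n4: preds {n1,n2,n3}: {n0,n1} ∩ {n0,n1,n2} ∩ {n0,n1,n3} = {n0,n1}; idom=n1
  n5: preds {n2,n4}: {n0,n1,n2} ∩ {n0,n1,n4} = {n0,n1}; idom=n1

DF walk-up:
  join n1 pred n0: · stop@n0
  join n1 pred n5: n5→n1 stop@n0
  join n3 pred n1: · stop@n1
  join n3 pred n2: n2 stop@n1
  join n4 pred n1: · stop@n1
  join n4 pred n2: n2 stop@n1
  join n4 pred n3: n3 stop@n1
  join n5 pred n2: n2 stop@n1
  join n5 pred n4: n4 stop@n1
  n0: DF=∅
  n1: DF={n1}
  n2: DF={n3,n4,n5}
  n3: DF={n4}
  n4: DF={n5}
  n5: DF={n1}

DF(n2) = ["n3", "n4", "n5"]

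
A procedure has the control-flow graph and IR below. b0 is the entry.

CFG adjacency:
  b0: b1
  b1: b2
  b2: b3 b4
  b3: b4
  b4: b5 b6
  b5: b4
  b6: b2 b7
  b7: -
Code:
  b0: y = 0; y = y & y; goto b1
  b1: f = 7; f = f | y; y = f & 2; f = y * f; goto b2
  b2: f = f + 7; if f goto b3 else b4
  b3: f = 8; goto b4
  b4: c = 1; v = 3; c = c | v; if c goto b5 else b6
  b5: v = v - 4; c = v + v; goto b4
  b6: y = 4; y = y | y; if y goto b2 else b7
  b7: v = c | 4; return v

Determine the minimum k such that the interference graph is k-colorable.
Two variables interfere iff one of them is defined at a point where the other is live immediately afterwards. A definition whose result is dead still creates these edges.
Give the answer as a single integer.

def/use:
  b0: def={y} ue=∅
  b1: def={f,y} ue={y}
  b2: def={f} ue={f}
  b3: def={f} ue=∅
  b4: def={c,v} ue=∅
  b5: def={c,v} ue={v}
  b6: def={y} ue=∅
  b7: def={v} ue={c}

Live sets:
  b0 li=∅ lo={y}
  b1 li={y} lo={f}
  b2 li={f} lo={f}
  b3 li=∅ lo={f}
  b4 li={f} lo={c,f,v}
  b5 li={f,v} lo={f}
  b6 li={c,f} lo={c,f}
  b7 li={c} lo=∅

Interference:
  c — {f,v,y}
  f — {c,v,y}
  v — {c,f}
  y — {c,f}

Registers:
  {c,f,v} pairwise interfere (3-clique) ⇒ χ ≥ 3
  3-colouring: c0={c}  c1={f}  c2={v,y}
  χ = 3

Answer: 3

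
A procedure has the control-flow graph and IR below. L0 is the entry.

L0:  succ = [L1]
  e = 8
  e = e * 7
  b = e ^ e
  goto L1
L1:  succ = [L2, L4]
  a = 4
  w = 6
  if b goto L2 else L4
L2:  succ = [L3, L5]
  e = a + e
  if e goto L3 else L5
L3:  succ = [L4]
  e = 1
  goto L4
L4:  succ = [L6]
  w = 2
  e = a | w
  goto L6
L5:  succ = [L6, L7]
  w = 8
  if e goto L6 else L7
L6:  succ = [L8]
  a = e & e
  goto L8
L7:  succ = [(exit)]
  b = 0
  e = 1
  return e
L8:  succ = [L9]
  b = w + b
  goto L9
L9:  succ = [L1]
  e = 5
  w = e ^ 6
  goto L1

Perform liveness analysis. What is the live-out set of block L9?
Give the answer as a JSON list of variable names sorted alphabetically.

def/use:
  L0 def {b,e} use ∅
  L1 def {a,w} use {b}
  L2 def {e} use {a,e}
  L3 def {e} use ∅
  L4 def {e,w} use {a}
  L5 def {w} use {e}
  L6 def {a} use {e}
  L7 def {b,e} use ∅
  L8 def {b} use {b,w}
  L9 def {e,w} use ∅

Backward fixpoint:
  live L0: ∅→{b,e}
  live L1: {b,e}→{a,b,e}
  live L2: {a,b,e}→{a,b,e}
  live L3: {a,b}→{a,b}
  live L4: {a,b}→{b,e,w}
  live L5: {b,e}→{b,e,w}
  live L6: {b,e,w}→{b,w}
  live L7: ∅→∅
  live L8: {b,w}→{b}
  live L9: {b}→{b,e}

live-out(L9) = ["b", "e"]

Answer: ["b", "e"]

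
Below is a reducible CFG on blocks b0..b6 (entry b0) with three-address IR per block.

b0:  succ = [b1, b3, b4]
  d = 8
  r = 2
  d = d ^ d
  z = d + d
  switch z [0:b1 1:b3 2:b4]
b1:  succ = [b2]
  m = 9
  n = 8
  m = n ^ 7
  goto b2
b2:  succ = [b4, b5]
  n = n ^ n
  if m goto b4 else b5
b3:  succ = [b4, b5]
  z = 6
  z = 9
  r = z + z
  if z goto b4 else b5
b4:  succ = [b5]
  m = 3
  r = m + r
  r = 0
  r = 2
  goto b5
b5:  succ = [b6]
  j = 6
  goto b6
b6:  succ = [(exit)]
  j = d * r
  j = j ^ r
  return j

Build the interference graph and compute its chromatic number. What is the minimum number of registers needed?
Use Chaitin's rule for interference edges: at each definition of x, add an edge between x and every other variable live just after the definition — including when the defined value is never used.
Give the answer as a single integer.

def/use:
  b0: def={d,r,z} ue=∅
  b1: def={m,n} ue=∅
  b2: def={n} ue={m,n}
  b3: def={r,z} ue=∅
  b4: def={m,r} ue={r}
  b5: def={j} ue=∅
  b6: def={j} ue={d,r}

Liveness:
  b0: in=∅ out={d,r}
  b1: in={d,r} out={d,m,n,r}
  b2: in={d,m,n,r} out={d,r}
  b3: in={d} out={d,r}
  b4: in={d,r} out={d,r}
  b5: in={d,r} out={d,r}
  b6: in={d,r} out=∅

Conflict graph:
  d↔{j,m,n,r,z}
  j↔{d,r}
  m↔{d,n,r}
  n↔{d,m,r}
  r↔{d,j,m,n,z}
  z↔{d,r}

Chromatic number:
  clique {d,m,n,r} ⇒ need ≥ 4
  assign d→c0 j→c2 m→c2 n→c3 r→c1 z→c2 — no edge inside a register ⇒ χ ≤ 4
  χ = 4

Answer: 4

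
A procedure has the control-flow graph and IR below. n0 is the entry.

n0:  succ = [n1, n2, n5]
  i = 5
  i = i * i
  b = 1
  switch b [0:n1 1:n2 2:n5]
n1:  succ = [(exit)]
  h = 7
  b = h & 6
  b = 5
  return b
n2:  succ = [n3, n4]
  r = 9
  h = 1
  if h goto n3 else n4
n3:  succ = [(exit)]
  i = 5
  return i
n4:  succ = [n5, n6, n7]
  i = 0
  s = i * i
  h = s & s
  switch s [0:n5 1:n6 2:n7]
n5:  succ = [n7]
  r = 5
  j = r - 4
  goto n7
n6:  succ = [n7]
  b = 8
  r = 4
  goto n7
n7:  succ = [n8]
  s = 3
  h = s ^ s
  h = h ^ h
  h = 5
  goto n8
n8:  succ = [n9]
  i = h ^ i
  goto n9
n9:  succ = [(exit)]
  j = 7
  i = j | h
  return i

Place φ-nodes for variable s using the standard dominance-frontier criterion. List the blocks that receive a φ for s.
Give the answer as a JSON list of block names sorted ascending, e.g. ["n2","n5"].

idom tree: n1←n0 n2←n0 n3←n2 n4←n2 n5←n0 n6←n4 n7←n0 n8←n7 n9←n8
Dom∩ at merges:
  n5: preds {n0,n4}: {n0} ∩ {n0,n2,n4} = {n0}; idom=n0
  n7: preds {n4,n5,n6}: {n0,n2,n4} ∩ {n0,n5} ∩ {n0,n2,n4,n6} = {n0}; idom=n0

DF walk-up:
  join n5 pred n0: · stop@n0
  join n5 pred n4: n4→n2 stop@n0
  join n7 pred n4: n4→n2 stop@n0
  join n7 pred n5: n5 stop@n0
  join n7 pred n6: n6→n4→n2 stop@n0
  n0: DF=∅
  n1: DF=∅
  n2: DF={n5,n7}
  n3: DF=∅
  n4: DF={n5,n7}
  n5: DF={n7}
  n6: DF={n7}
  n7: DF=∅
  n8: DF=∅
  n9: DF=∅

φ for s: defs {n4,n7}
  DF⁺ = {n5,n7}

Answer: ["n5", "n7"]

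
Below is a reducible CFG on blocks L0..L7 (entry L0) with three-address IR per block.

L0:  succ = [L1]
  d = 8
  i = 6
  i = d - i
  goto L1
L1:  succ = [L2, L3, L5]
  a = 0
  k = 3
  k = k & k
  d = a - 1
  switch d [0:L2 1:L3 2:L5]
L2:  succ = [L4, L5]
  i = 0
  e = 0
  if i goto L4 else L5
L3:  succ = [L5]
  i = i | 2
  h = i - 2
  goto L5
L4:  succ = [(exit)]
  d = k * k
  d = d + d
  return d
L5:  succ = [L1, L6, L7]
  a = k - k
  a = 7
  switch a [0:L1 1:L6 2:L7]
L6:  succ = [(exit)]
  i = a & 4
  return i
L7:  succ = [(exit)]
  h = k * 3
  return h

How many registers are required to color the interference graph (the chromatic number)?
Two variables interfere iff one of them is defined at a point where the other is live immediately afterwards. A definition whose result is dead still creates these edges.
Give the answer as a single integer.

def/use:
  L0 def {d,i} use ∅
  L1 def {a,d,k} use ∅
  L2 def {e,i} use ∅
  L3 def {h,i} use {i}
  L4 def {d} use {k}
  L5 def {a} use {k}
  L6 def {i} use {a}
  L7 def {h} use {k}

Backward fixpoint:
  live L0: ∅→{i}
  live L1: {i}→{i,k}
  live L2: {k}→{i,k}
  live L3: {i,k}→{i,k}
  live L4: {k}→∅
  live L5: {i,k}→{a,i,k}
  live L6: {a}→∅
  live L7: {k}→∅

Conflict graph:
  a: {i,k}
  d: {i,k}
  e: {i,k}
  h: {i,k}
  i: {a,d,e,h,k}
  k: {a,d,e,h,i}

Chromatic number:
  lower bound: {a,i,k} mutually conflict ⇒ χ ≥ 3
  assign a→r2 d→r2 e→r2 h→r2 i→r0 k→r1 — no edge inside a register ⇒ χ ≤ 3
  χ = 3

Answer: 3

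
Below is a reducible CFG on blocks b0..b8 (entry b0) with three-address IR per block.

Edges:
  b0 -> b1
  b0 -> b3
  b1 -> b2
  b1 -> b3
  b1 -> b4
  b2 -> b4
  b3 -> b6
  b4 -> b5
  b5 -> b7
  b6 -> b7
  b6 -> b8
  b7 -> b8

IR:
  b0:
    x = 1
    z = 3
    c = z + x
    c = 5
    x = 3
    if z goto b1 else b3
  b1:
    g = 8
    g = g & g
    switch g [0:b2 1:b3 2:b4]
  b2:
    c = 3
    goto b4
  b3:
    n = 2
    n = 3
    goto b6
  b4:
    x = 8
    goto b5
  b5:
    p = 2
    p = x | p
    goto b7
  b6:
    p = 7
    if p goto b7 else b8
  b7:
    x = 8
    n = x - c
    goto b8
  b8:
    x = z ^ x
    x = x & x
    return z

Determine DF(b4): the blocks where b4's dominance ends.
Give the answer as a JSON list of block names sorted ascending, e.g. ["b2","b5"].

Answer: ["b7"]

Analysis:
idom tree: b1←b0 b2←b1 b3←b0 b4←b1 b5←b4 b6←b3 b7←b0 b8←b0
Dom∩ at merges:
  b3: preds {b0,b1}: {b0} ∩ {b0,b1} = {b0}; idom=b0
  b4: preds {b1,b2}: {b0,b1} ∩ {b0,b1,b2} = {b0,b1}; idom=b1
  b7: preds {b5,b6}: {b0,b1,b4,b5} ∩ {b0,b3,b6} = {b0}; idom=b0
  b8: preds {b6,b7}: {b0,b3,b6} ∩ {b0,b7} = {b0}; idom=b0

Frontier:
  join b3 pred b0: · stop@b0
  join b3 pred b1: b1 stop@b0
  join b4 pred b1: · stop@b1
  join b4 pred b2: b2 stop@b1
  join b7 pred b5: b5→b4→b1 stop@b0
  join b7 pred b6: b6→b3 stop@b0
  join b8 pred b6: b6→b3 stop@b0
  join b8 pred b7: b7 stop@b0
  DF(b0)=∅
  DF(b1)={b3,b7}
  DF(b2)={b4}
  DF(b3)={b7,b8}
  DF(b4)={b7}
  DF(b5)={b7}
  DF(b6)={b7,b8}
  DF(b7)={b8}
  DF(b8)=∅

DF(b4) = ["b7"]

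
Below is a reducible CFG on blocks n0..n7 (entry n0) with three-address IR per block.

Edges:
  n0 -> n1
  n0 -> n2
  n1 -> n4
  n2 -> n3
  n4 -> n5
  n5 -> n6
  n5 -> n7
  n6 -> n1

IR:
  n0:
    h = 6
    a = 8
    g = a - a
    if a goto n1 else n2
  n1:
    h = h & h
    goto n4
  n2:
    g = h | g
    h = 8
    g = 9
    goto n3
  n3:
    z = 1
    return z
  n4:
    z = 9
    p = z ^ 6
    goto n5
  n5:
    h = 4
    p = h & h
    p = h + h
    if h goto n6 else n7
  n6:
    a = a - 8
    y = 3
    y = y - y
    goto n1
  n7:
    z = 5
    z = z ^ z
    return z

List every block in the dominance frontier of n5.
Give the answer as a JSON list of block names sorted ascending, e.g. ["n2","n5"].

idom tree: n1←n0 n2←n0 n3←n2 n4←n1 n5←n4 n6←n5 n7←n5
Join-block Dom:
  n1: preds {n0,n6}: {n0} ∩ {n0,n1,n4,n5,n6} = {n0}; idom=n0

DF derivation:
  join n1 pred n0: · stop@n0
  join n1 pred n6: n6→n5→n4→n1 stop@n0
  DF(n0)=∅
  DF(n1)={n1}
  DF(n2)=∅
  DF(n3)=∅
  DF(n4)={n1}
  DF(n5)={n1}
  DF(n6)={n1}
  DF(n7)=∅

DF(n5) = ["n1"]

Answer: ["n1"]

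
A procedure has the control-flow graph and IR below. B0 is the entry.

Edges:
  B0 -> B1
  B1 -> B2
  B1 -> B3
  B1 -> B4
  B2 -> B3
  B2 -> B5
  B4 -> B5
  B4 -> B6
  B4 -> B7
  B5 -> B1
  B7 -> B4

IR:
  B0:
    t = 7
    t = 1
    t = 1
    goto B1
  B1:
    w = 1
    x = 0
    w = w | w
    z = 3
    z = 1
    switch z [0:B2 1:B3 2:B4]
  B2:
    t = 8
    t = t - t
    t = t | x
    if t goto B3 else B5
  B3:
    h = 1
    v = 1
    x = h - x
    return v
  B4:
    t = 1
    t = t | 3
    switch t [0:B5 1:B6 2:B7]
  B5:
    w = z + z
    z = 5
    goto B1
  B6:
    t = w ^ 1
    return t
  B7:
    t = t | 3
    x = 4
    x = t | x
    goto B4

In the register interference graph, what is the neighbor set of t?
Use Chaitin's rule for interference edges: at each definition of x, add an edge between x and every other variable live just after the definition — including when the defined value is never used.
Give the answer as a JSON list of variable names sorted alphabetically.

def/use:
  B0 def {t} use ∅
  B1 def {w,x,z} use ∅
  B2 def {t} use {x}
  B3 def {h,v,x} use {x}
  B4 def {t} use ∅
  B5 def {w,z} use {z}
  B6 def {t} use {w}
  B7 def {t,x} use {t}

Liveness:
  B0: in=∅ out=∅
  B1: in=∅ out={w,x,z}
  B2: in={x,z} out={x,z}
  B3: in={x} out=∅
  B4: in={w,z} out={t,w,z}
  B5: in={z} out=∅
  B6: in={w} out=∅
  B7: in={t,w,z} out={w,z}

Conflict graph:
  h — {v,x}
  t — {w,x,z}
  v — {h,x}
  w — {t,x,z}
  x — {h,t,v,w,z}
  z — {t,w,x}

N(t) = ["w", "x", "z"]

Answer: ["w", "x", "z"]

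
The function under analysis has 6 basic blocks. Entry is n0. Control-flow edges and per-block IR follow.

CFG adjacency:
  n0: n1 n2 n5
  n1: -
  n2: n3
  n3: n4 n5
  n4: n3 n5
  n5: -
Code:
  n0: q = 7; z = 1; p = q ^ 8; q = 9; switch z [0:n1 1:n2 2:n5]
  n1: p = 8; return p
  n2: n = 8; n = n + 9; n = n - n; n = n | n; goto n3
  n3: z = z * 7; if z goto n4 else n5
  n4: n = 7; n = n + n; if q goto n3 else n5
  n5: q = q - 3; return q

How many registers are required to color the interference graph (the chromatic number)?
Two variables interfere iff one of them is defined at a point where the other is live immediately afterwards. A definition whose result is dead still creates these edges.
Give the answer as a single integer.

Block summaries:
  n0 def {p,q,z} use ∅
  n1 def {p} use ∅
  n2 def {n} use ∅
  n3 def {z} use {z}
  n4 def {n} use {q}
  n5 def {q} use {q}

Live sets:
  n0 li=∅ lo={q,z}
  n1 li=∅ lo=∅
  n2 li={q,z} lo={q,z}
  n3 li={q,z} lo={q,z}
  n4 li={q,z} lo={q,z}
  n5 li={q} lo=∅

Interfere edges:
  n — {q,z}
  p — {z}
  q — {n,z}
  z — {n,p,q}

Registers:
  {n,q,z} pairwise interfere (3-clique) ⇒ χ ≥ 3
  assign n→c1 p→c1 q→c2 z→c0 — no edge inside a register ⇒ χ ≤ 3
  χ = 3

Answer: 3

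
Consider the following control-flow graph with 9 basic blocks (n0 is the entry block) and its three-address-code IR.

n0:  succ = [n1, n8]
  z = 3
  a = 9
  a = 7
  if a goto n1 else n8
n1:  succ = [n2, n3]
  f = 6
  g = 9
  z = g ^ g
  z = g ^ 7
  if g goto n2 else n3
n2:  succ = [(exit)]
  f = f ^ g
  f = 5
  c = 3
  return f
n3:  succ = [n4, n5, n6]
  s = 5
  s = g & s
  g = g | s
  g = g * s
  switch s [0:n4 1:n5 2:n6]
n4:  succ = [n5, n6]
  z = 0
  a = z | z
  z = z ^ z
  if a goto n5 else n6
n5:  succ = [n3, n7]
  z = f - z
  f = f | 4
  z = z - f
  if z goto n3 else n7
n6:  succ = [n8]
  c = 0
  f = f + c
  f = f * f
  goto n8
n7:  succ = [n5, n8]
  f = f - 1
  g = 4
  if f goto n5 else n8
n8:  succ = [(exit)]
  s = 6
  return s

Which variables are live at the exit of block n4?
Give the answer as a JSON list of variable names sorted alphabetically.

Answer: ["f", "g", "z"]

Derivation:
Block summaries:
  n0: {a,z} / ∅
  n1: {f,g,z} / ∅
  n2: {c,f} / {f,g}
  n3: {g,s} / {g}
  n4: {a,z} / ∅
  n5: {f,z} / {f,z}
  n6: {c,f} / {f}
  n7: {f,g} / {f}
  n8: {s} / ∅

Backward fixpoint:
  n0: in=∅ out=∅
  n1: in=∅ out={f,g,z}
  n2: in={f,g} out=∅
  n3: in={f,g,z} out={f,g,z}
  n4: in={f,g} out={f,g,z}
  n5: in={f,g,z} out={f,g,z}
  n6: in={f} out=∅
  n7: in={f,z} out={f,g,z}
  n8: in=∅ out=∅

live-out(n4) = ["f", "g", "z"]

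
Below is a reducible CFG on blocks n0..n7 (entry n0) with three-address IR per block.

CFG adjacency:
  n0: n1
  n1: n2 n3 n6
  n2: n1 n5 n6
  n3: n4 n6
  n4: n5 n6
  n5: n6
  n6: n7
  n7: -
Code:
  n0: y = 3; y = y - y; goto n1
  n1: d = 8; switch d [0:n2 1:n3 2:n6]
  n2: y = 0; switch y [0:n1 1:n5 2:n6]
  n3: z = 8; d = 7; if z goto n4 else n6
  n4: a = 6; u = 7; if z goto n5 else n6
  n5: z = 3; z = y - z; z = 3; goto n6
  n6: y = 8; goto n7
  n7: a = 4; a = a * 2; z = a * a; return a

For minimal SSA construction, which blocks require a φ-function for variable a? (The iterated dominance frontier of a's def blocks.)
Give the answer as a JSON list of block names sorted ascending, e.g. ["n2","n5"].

idom tree: n1←n0 n2←n1 n3←n1 n4←n3 n5←n1 n6←n1 n7←n6
Join-block Dom:
  n1: preds {n0,n2}: {n0} ∩ {n0,n1,n2} = {n0}; idom=n0
  n5: preds {n2,n4}: {n0,n1,n2} ∩ {n0,n1,n3,n4} = {n0,n1}; idom=n1
  n6: preds {n1,n2,n3,n4,n5}: {n0,n1} ∩ {n0,n1,n2} ∩ {n0,n1,n3} ∩ {n0,n1,n3,n4} ∩ {n0,n1,n5} = {n0,n1}; idom=n1

DF derivation:
  join n1 pred n0: · stop@n0
  join n1 pred n2: n2→n1 stop@n0
  join n5 pred n2: n2 stop@n1
  join n5 pred n4: n4→n3 stop@n1
  join n6 pred n1: · stop@n1
  join n6 pred n2: n2 stop@n1
  join n6 pred n3: n3 stop@n1
  join n6 pred n4: n4→n3 stop@n1
  join n6 pred n5: n5 stop@n1
  n0: DF=∅
  n1: DF={n1}
  n2: DF={n1,n5,n6}
  n3: DF={n5,n6}
  n4: DF={n5,n6}
  n5: DF={n6}
  n6: DF=∅
  n7: DF=∅

φ for a: defs {n4,n7}
  DF⁺ = {n5,n6}

Answer: ["n5", "n6"]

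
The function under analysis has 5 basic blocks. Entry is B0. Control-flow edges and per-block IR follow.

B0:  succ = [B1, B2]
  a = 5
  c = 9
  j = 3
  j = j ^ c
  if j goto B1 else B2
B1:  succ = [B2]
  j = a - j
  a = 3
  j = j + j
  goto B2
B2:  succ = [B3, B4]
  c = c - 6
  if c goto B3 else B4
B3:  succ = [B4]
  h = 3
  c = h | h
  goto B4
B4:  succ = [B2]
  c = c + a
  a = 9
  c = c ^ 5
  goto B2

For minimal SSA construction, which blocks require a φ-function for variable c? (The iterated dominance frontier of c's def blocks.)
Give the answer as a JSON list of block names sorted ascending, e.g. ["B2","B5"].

idom tree: B1←B0 B2←B0 B3←B2 B4←B2
Join-block Dom:
  B2: preds {B0,B1,B4}: {B0} ∩ {B0,B1} ∩ {B0,B2,B4} = {B0}; idom=B0
  B4: preds {B2,B3}: {B0,B2} ∩ {B0,B2,B3} = {B0,B2}; idom=B2

DF walk-up:
  join B2 pred B0: · stop@B0
  join B2 pred B1: B1 stop@B0
  join B2 pred B4: B4→B2 stop@B0
  join B4 pred B2: · stop@B2
  join B4 pred B3: B3 stop@B2
  B0: DF=∅
  B1: DF={B2}
  B2: DF={B2}
  B3: DF={B4}
  B4: DF={B2}

φ for c: defs {B0,B2,B3,B4}
  DF⁺ = {B2,B4}

Answer: ["B2", "B4"]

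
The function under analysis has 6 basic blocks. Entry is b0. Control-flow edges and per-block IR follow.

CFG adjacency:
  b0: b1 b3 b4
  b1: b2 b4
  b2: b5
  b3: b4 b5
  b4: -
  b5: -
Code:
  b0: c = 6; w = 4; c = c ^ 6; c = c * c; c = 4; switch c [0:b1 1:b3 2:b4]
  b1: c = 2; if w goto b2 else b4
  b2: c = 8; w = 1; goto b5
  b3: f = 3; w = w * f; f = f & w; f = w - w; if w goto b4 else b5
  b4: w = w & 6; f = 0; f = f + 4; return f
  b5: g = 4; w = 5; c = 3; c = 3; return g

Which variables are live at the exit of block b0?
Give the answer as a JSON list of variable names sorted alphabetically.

Per-block:
  b0 def {c,w} use ∅
  b1 def {c} use {w}
  b2 def {c,w} use ∅
  b3 def {f,w} use {w}
  b4 def {f,w} use {w}
  b5 def {c,g,w} use ∅

Backward fixpoint:
  b0: in=∅ out={w}
  b1: in={w} out={w}
  b2: in=∅ out=∅
  b3: in={w} out={w}
  b4: in={w} out=∅
  b5: in=∅ out=∅

live-out(b0) = ["w"]

Answer: ["w"]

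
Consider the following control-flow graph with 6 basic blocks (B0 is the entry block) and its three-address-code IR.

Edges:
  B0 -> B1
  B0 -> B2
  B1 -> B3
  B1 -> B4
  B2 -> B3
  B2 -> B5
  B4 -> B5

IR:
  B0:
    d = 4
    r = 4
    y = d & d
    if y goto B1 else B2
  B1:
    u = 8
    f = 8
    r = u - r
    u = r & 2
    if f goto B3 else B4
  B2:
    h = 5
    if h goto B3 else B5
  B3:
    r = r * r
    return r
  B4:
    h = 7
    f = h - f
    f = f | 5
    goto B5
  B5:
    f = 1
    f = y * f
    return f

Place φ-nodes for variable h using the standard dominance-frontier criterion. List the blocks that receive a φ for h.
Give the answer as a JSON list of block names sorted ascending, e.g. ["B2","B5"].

idom tree: B1←B0 B2←B0 B3←B0 B4←B1 B5←B0
Join-block Dom:
  B3: preds {B1,B2}: {B0,B1} ∩ {B0,B2} = {B0}; idom=B0
  B5: preds {B2,B4}: {B0,B2} ∩ {B0,B1,B4} = {B0}; idom=B0

DF walk-up:
  B3←B1: walk B1 to B0
  B3←B2: walk B2 to B0
  B5←B2: walk B2 to B0
  B5←B4: walk B4→B1 to B0
  B0 → ∅
  B1 → {B3,B5}
  B2 → {B3,B5}
  B3 → ∅
  B4 → {B5}
  B5 → ∅

φ for h: defs {B2,B4}
  DF⁺ = {B3,B5}

Answer: ["B3", "B5"]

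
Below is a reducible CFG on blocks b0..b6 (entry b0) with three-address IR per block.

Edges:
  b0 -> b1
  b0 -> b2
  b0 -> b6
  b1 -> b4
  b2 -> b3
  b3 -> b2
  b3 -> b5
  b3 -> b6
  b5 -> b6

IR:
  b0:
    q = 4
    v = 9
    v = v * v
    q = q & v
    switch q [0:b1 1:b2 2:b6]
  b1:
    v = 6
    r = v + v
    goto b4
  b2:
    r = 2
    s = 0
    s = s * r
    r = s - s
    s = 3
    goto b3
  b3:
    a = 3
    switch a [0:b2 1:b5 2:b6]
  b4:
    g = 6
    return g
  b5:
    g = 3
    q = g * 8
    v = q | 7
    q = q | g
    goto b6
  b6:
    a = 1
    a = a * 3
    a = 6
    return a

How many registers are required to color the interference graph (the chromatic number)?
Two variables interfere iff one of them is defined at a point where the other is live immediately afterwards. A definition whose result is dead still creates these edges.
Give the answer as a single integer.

Answer: 3

Derivation:
Per-block:
  b0: def={q,v} ue=∅
  b1: def={r,v} ue=∅
  b2: def={r,s} ue=∅
  b3: def={a} ue=∅
  b4: def={g} ue=∅
  b5: def={g,q,v} ue=∅
  b6: def={a} ue=∅

Liveness:
  b0 li=∅ lo=∅
  b1 li=∅ lo=∅
  b2 li=∅ lo=∅
  b3 li=∅ lo=∅
  b4 li=∅ lo=∅
  b5 li=∅ lo=∅
  b6 li=∅ lo=∅

Conflict graph:
  a↔∅
  g↔{q,v}
  q↔{g,v}
  r↔{s}
  s↔{r}
  v↔{g,q}

Chromatic number:
  lower bound: {g,q,v} mutually conflict ⇒ χ ≥ 3
  assign a→R0 g→R0 q→R1 r→R0 s→R1 v→R2 — no edge inside a register ⇒ χ ≤ 3
  χ = 3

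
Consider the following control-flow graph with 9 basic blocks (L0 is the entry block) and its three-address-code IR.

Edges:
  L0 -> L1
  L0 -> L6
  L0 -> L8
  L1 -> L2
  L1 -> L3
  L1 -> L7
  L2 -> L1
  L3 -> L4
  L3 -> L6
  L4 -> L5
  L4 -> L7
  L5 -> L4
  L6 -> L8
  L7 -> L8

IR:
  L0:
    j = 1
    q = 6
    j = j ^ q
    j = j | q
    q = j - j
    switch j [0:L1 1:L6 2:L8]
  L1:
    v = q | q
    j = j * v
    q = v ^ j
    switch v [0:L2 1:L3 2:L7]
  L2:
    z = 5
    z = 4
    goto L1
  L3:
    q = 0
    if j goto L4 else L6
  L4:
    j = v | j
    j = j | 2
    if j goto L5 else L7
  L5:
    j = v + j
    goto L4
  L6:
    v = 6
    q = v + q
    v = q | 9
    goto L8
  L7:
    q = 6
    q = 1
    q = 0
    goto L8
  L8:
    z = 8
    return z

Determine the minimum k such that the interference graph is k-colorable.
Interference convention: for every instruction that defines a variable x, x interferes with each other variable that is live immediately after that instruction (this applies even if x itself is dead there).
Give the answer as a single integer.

def/use:
  L0 def {j,q} use ∅
  L1 def {j,q,v} use {j,q}
  L2 def {z} use ∅
  L3 def {q} use {j}
  L4 def {j} use {j,v}
  L5 def {j} use {j,v}
  L6 def {q,v} use {q}
  L7 def {q} use ∅
  L8 def {z} use ∅

Liveness:
  L0 li=∅ lo={j,q}
  L1 li={j,q} lo={j,q,v}
  L2 li={j,q} lo={j,q}
  L3 li={j,v} lo={j,q,v}
  L4 li={j,v} lo={j,v}
  L5 li={j,v} lo={j,v}
  L6 li={q} lo=∅
  L7 li=∅ lo=∅
  L8 li=∅ lo=∅

Interference:
  j — {q,v,z}
  q — {j,v,z}
  v — {j,q}
  z — {j,q}

Colouring:
  {j,q,v} pairwise interfere (3-clique) ⇒ χ ≥ 3
  assign j→r0 q→r1 v→r2 z→r2 — no edge inside a register ⇒ χ ≤ 3
  χ = 3

Answer: 3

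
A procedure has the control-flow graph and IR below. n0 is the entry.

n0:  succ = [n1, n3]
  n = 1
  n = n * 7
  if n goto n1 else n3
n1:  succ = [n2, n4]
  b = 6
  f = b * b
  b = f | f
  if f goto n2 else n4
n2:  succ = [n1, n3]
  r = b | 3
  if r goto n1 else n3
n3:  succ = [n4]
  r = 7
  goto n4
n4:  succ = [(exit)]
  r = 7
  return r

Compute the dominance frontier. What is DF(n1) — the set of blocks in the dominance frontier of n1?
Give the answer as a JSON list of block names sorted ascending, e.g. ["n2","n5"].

idom tree: n1←n0 n2←n1 n3←n0 n4←n0
Dom∩ at merges:
  n1: preds {n0,n2}: {n0} ∩ {n0,n1,n2} = {n0}; idom=n0
  n3: preds {n0,n2}: {n0} ∩ {n0,n1,n2} = {n0}; idom=n0
  n4: preds {n1,n3}: {n0,n1} ∩ {n0,n3} = {n0}; idom=n0

DF derivation:
  n1←n0: walk · to n0
  n1←n2: walk n2→n1 to n0
  n3←n0: walk · to n0
  n3←n2: walk n2→n1 to n0
  n4←n1: walk n1 to n0
  n4←n3: walk n3 to n0
  n0: DF=∅
  n1: DF={n1,n3,n4}
  n2: DF={n1,n3}
  n3: DF={n4}
  n4: DF=∅

DF(n1) = ["n1", "n3", "n4"]

Answer: ["n1", "n3", "n4"]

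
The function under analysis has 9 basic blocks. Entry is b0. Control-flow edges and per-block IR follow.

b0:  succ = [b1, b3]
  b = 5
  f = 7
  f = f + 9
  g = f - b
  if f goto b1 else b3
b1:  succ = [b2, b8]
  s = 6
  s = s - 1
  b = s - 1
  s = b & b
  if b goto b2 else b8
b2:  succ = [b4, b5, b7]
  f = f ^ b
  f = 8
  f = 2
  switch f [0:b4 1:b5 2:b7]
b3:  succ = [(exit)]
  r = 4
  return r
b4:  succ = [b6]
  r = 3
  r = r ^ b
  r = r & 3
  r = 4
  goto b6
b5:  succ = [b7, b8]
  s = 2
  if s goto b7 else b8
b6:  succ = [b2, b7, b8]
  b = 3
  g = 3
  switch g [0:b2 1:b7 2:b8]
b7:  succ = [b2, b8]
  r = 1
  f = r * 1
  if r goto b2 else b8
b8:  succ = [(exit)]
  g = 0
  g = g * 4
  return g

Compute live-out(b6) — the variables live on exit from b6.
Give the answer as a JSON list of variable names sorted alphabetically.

def/use:
  b0: def={b,f,g} ue=∅
  b1: def={b,s} ue=∅
  b2: def={f} ue={b,f}
  b3: def={r} ue=∅
  b4: def={r} ue={b}
  b5: def={s} ue=∅
  b6: def={b,g} ue=∅
  b7: def={f,r} ue=∅
  b8: def={g} ue=∅

Live sets:
  b0 li=∅ lo={f}
  b1 li={f} lo={b,f}
  b2 li={b,f} lo={b,f}
  b3 li=∅ lo=∅
  b4 li={b,f} lo={f}
  b5 li={b} lo={b}
  b6 li={f} lo={b,f}
  b7 li={b} lo={b,f}
  b8 li=∅ lo=∅

live-out(b6) = ["b", "f"]

Answer: ["b", "f"]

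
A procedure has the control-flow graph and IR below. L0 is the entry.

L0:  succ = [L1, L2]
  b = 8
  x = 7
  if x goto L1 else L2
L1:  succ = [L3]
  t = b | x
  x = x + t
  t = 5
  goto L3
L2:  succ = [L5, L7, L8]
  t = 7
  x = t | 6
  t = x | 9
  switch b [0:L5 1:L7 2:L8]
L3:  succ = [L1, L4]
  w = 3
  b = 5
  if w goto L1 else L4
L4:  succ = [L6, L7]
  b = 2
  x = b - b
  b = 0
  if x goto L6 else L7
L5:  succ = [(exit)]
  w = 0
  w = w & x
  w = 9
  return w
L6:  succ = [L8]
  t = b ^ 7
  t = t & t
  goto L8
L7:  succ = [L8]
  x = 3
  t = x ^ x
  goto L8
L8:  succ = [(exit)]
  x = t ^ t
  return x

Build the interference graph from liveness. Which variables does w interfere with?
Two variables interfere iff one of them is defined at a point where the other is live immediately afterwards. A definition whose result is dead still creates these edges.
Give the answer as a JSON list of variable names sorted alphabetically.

Block summaries:
  L0 def {b,x} use ∅
  L1 def {t,x} use {b,x}
  L2 def {t,x} use {b}
  L3 def {b,w} use ∅
  L4 def {b,x} use ∅
  L5 def {w} use {x}
  L6 def {t} use {b}
  L7 def {t,x} use ∅
  L8 def {x} use {t}

Live sets:
  live L0: ∅→{b,x}
  live L1: {b,x}→{x}
  live L2: {b}→{t,x}
  live L3: {x}→{b,x}
  live L4: ∅→{b}
  live L5: {x}→∅
  live L6: {b}→{t}
  live L7: ∅→{t}
  live L8: {t}→∅

Interfere edges:
  b: {t,w,x}
  t: {b,x}
  w: {b,x}
  x: {b,t,w}

N(w) = ["b", "x"]

Answer: ["b", "x"]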